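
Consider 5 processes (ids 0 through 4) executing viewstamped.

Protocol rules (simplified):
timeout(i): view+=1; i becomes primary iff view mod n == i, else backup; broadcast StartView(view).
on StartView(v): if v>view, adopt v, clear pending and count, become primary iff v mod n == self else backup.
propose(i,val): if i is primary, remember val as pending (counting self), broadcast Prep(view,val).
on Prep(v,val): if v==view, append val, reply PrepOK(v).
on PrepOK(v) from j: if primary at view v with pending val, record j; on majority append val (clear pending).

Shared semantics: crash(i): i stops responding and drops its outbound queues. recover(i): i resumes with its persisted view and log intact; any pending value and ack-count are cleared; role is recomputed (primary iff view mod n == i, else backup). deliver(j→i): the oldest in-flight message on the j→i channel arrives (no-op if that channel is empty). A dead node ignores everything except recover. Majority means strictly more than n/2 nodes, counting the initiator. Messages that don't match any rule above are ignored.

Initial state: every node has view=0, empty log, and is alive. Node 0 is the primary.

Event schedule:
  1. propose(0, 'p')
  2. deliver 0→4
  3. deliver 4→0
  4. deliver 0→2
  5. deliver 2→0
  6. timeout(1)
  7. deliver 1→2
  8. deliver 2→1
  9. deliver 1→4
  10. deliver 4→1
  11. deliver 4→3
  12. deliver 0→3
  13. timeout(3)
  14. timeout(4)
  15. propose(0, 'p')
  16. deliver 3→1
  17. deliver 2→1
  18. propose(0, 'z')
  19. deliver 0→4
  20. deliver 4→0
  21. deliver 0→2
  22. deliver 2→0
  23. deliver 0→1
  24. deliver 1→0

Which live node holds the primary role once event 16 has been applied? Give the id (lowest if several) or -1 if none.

[1] propose(0,'p') → ∅
[2] deliver 0→4 → N4(back v0 [p])
[3] deliver 4→0 → ∅
[4] deliver 0→2 → N2(back v0 [p])
[5] deliver 2→0 → N0(prim v0 [p])
[6] timeout(1) → N1(prim v1 [-])
[7] deliver 1→2 → N2(back v1 [p])
[8] deliver 2→1 → ∅
[9] deliver 1→4 → N4(back v1 [p])
[10] deliver 4→1 → ∅
[11] deliver 4→3 → ∅
[12] deliver 0→3 → N3(back v0 [p])
[13] timeout(3) → N3(back v1 [p])
[14] timeout(4) → N4(back v2 [p])
[15] propose(0,'p') → ∅
[16] deliver 3→1 → ∅

0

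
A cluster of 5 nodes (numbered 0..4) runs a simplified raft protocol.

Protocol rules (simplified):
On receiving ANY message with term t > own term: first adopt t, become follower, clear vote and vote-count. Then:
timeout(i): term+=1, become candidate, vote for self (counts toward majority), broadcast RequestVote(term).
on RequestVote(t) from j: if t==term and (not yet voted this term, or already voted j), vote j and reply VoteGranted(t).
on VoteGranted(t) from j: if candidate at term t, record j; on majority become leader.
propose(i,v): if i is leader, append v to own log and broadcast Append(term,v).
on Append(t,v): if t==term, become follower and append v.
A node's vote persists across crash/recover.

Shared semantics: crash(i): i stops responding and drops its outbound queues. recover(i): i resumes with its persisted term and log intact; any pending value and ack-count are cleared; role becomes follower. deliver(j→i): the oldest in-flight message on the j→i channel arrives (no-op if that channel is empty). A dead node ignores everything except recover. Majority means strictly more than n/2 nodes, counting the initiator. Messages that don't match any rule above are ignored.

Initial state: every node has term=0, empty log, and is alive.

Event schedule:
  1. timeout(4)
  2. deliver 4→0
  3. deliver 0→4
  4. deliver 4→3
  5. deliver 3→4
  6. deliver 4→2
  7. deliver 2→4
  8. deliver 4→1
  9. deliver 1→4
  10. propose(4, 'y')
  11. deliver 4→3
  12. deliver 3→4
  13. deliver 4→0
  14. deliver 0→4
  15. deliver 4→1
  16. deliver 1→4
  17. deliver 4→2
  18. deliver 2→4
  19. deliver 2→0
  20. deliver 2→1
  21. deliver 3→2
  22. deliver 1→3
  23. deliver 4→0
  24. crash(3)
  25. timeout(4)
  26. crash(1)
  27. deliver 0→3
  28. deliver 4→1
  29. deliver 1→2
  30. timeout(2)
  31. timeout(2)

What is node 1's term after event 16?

step 1 timeout(4): 4={cand,t=1,log=-}
step 2 deliver 4→0: 0={foll,t=1,log=-}
step 3 deliver 0→4: —
step 4 deliver 4→3: 3={foll,t=1,log=-}
step 5 deliver 3→4: 4={lead,t=1,log=-}
step 6 deliver 4→2: 2={foll,t=1,log=-}
step 7 deliver 2→4: —
step 8 deliver 4→1: 1={foll,t=1,log=-}
step 9 deliver 1→4: —
step 10 propose(4,'y'): 4={lead,t=1,log=y}
step 11 deliver 4→3: 3={foll,t=1,log=y}
step 12 deliver 3→4: —
step 13 deliver 4→0: 0={foll,t=1,log=y}
step 14 deliver 0→4: —
step 15 deliver 4→1: 1={foll,t=1,log=y}
step 16 deliver 1→4: —

1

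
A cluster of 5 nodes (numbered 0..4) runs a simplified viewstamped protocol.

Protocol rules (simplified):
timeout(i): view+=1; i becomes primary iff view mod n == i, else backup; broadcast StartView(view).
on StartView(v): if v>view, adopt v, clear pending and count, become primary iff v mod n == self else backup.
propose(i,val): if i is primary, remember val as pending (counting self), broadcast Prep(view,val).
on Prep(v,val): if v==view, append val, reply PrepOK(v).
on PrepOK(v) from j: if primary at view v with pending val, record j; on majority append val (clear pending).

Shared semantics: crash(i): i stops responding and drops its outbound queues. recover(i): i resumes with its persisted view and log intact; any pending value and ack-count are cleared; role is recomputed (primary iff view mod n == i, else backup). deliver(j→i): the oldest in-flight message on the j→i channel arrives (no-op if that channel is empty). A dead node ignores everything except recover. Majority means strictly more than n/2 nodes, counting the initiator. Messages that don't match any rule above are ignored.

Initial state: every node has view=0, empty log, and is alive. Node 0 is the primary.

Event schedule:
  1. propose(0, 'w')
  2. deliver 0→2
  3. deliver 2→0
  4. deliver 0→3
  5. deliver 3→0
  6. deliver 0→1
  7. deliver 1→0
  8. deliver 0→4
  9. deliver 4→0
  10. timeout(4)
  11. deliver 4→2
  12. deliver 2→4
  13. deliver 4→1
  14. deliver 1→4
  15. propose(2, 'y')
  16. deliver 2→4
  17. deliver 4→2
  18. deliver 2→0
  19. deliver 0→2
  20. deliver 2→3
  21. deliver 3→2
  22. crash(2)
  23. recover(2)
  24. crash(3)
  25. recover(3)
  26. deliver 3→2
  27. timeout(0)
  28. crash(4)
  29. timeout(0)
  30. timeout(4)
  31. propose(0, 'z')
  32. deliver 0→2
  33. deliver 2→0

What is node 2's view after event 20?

1

[1] propose(0,'w') → ∅
[2] deliver 0→2 → N2(back v0 [w])
[3] deliver 2→0 → ∅
[4] deliver 0→3 → N3(back v0 [w])
[5] deliver 3→0 → N0(prim v0 [w])
[6] deliver 0→1 → N1(back v0 [w])
[7] deliver 1→0 → ∅
[8] deliver 0→4 → N4(back v0 [w])
[9] deliver 4→0 → ∅
[10] timeout(4) → N4(back v1 [w])
[11] deliver 4→2 → N2(back v1 [w])
[12] deliver 2→4 → ∅
[13] deliver 4→1 → N1(prim v1 [w])
[14] deliver 1→4 → ∅
[15] propose(2,'y') → ∅
[16] deliver 2→4 → ∅
[17] deliver 4→2 → ∅
[18] deliver 2→0 → ∅
[19] deliver 0→2 → ∅
[20] deliver 2→3 → ∅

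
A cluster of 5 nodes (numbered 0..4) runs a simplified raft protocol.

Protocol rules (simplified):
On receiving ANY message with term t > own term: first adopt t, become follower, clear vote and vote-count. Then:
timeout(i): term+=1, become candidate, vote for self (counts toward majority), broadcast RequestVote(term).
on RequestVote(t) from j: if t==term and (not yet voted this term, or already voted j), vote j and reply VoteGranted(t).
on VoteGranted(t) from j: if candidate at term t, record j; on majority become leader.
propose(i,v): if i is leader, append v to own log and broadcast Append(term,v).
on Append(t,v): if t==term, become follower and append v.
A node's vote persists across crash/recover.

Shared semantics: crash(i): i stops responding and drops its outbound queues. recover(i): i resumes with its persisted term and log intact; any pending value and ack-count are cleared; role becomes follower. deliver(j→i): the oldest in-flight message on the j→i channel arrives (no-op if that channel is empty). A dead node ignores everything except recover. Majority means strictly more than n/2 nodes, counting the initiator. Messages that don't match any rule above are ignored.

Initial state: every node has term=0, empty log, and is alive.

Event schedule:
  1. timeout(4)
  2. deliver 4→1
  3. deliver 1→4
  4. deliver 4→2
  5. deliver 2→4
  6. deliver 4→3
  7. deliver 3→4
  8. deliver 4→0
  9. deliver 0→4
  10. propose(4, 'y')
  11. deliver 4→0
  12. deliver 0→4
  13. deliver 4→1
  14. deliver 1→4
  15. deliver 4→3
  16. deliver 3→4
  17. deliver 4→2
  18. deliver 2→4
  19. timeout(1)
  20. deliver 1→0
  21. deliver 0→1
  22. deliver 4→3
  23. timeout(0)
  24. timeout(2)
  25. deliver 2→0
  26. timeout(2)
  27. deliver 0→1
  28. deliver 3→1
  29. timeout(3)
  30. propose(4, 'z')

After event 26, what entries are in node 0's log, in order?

y

[1] timeout(4) → N4(cand t1 [-])
[2] deliver 4→1 → N1(foll t1 [-])
[3] deliver 1→4 → ∅
[4] deliver 4→2 → N2(foll t1 [-])
[5] deliver 2→4 → N4(lead t1 [-])
[6] deliver 4→3 → N3(foll t1 [-])
[7] deliver 3→4 → ∅
[8] deliver 4→0 → N0(foll t1 [-])
[9] deliver 0→4 → ∅
[10] propose(4,'y') → N4(lead t1 [y])
[11] deliver 4→0 → N0(foll t1 [y])
[12] deliver 0→4 → ∅
[13] deliver 4→1 → N1(foll t1 [y])
[14] deliver 1→4 → ∅
[15] deliver 4→3 → N3(foll t1 [y])
[16] deliver 3→4 → ∅
[17] deliver 4→2 → N2(foll t1 [y])
[18] deliver 2→4 → ∅
[19] timeout(1) → N1(cand t2 [y])
[20] deliver 1→0 → N0(foll t2 [y])
[21] deliver 0→1 → ∅
[22] deliver 4→3 → ∅
[23] timeout(0) → N0(cand t3 [y])
[24] timeout(2) → N2(cand t2 [y])
[25] deliver 2→0 → ∅
[26] timeout(2) → N2(cand t3 [y])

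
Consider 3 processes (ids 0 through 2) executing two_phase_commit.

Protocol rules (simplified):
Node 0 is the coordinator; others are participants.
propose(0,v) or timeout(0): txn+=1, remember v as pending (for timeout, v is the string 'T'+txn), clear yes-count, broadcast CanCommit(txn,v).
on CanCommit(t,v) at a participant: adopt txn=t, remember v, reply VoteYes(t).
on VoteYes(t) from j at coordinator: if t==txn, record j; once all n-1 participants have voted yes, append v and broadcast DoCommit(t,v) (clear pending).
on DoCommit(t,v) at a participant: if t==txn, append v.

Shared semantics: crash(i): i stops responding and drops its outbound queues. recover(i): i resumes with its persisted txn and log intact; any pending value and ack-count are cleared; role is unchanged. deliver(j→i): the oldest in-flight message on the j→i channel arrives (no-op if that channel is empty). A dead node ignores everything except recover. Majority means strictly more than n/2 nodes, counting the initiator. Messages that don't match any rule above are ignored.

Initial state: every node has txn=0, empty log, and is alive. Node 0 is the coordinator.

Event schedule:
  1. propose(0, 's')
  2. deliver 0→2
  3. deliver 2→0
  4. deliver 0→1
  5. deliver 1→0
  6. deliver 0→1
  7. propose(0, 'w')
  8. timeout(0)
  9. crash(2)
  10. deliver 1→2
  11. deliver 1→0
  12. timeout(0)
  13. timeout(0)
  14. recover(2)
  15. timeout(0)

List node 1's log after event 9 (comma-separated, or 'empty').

1. propose(0,'s'):  <0:coor t1 ->
2. deliver 0→2:  <2:part t1 ->
3. deliver 2→0:  nop
4. deliver 0→1:  <1:part t1 ->
5. deliver 1→0:  <0:coor t1 s>
6. deliver 0→1:  <1:part t1 s>
7. propose(0,'w'):  <0:coor t2 s>
8. timeout(0):  <0:coor t3 s>
9. crash(2):  <2:✗part t1 ->

s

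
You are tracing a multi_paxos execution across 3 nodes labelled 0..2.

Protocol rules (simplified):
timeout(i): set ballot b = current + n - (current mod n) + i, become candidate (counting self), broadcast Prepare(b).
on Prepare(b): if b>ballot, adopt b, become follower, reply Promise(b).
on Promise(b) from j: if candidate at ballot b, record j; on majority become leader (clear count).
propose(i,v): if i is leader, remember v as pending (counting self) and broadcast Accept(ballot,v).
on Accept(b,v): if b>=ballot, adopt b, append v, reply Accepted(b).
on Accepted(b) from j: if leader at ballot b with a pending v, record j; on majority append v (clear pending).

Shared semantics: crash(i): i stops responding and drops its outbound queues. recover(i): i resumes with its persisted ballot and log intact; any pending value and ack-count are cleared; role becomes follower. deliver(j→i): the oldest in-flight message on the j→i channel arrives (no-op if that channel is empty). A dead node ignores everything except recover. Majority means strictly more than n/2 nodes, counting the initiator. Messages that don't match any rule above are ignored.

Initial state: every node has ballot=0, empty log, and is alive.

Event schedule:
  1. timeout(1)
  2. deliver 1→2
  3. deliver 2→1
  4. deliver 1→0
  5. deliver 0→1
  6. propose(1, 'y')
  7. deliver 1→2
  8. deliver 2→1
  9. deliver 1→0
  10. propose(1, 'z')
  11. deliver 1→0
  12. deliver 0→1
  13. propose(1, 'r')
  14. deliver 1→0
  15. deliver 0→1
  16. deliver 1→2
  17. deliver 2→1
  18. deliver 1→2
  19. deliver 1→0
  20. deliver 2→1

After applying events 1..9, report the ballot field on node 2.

4

step 1 timeout(1): 1={cand,b=4,log=-}
step 2 deliver 1→2: 2={foll,b=4,log=-}
step 3 deliver 2→1: 1={lead,b=4,log=-}
step 4 deliver 1→0: 0={foll,b=4,log=-}
step 5 deliver 0→1: —
step 6 propose(1,'y'): —
step 7 deliver 1→2: 2={foll,b=4,log=y}
step 8 deliver 2→1: 1={lead,b=4,log=y}
step 9 deliver 1→0: 0={foll,b=4,log=y}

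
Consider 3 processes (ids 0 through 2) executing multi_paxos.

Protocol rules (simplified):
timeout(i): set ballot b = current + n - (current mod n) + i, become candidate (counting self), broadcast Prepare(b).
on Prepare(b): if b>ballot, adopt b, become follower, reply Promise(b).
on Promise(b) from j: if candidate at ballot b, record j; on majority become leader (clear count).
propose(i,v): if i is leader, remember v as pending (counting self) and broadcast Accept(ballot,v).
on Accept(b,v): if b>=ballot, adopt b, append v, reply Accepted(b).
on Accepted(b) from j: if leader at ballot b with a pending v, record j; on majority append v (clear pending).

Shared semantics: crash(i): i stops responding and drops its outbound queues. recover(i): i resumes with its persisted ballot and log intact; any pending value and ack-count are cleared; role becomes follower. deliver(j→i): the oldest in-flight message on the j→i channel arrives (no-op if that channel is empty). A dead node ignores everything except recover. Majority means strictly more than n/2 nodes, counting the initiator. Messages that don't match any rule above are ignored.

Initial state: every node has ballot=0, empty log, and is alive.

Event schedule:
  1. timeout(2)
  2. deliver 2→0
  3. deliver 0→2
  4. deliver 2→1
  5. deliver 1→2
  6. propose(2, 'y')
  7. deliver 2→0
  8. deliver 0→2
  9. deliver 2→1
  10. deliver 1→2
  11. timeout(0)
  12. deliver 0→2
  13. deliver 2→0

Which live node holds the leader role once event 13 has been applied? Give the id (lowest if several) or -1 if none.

0

1. timeout(2):  <2:cand b5 ->
2. deliver 2→0:  <0:foll b5 ->
3. deliver 0→2:  <2:lead b5 ->
4. deliver 2→1:  <1:foll b5 ->
5. deliver 1→2:  nop
6. propose(2,'y'):  nop
7. deliver 2→0:  <0:foll b5 y>
8. deliver 0→2:  <2:lead b5 y>
9. deliver 2→1:  <1:foll b5 y>
10. deliver 1→2:  nop
11. timeout(0):  <0:cand b6 y>
12. deliver 0→2:  <2:foll b6 y>
13. deliver 2→0:  <0:lead b6 y>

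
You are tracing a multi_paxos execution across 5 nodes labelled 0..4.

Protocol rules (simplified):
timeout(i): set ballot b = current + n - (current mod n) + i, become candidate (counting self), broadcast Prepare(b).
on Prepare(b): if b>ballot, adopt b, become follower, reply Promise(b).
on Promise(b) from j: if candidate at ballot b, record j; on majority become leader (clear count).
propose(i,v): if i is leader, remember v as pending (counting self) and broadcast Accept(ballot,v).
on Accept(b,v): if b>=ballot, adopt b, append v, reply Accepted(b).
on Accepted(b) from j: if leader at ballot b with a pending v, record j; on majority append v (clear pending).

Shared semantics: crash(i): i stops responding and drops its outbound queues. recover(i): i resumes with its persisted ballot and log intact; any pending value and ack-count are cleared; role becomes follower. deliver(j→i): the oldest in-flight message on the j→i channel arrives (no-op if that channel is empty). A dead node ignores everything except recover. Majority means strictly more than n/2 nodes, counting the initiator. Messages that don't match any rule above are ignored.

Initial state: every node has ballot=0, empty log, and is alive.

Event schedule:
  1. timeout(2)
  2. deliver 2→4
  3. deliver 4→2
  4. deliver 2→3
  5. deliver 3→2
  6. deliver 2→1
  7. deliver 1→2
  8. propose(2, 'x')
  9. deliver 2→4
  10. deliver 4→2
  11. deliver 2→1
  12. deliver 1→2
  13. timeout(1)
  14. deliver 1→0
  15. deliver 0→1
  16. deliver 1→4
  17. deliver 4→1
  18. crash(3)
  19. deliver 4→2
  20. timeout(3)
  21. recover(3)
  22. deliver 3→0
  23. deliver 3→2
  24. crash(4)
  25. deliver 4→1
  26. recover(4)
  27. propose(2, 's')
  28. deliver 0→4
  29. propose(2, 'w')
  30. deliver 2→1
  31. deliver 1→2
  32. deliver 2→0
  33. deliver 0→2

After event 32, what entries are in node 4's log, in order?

[1] timeout(2) → N2(cand b7 [-])
[2] deliver 2→4 → N4(foll b7 [-])
[3] deliver 4→2 → ∅
[4] deliver 2→3 → N3(foll b7 [-])
[5] deliver 3→2 → N2(lead b7 [-])
[6] deliver 2→1 → N1(foll b7 [-])
[7] deliver 1→2 → ∅
[8] propose(2,'x') → ∅
[9] deliver 2→4 → N4(foll b7 [x])
[10] deliver 4→2 → ∅
[11] deliver 2→1 → N1(foll b7 [x])
[12] deliver 1→2 → N2(lead b7 [x])
[13] timeout(1) → N1(cand b11 [x])
[14] deliver 1→0 → N0(foll b11 [-])
[15] deliver 0→1 → ∅
[16] deliver 1→4 → N4(foll b11 [x])
[17] deliver 4→1 → N1(lead b11 [x])
[18] crash(3) → N3(✗foll b7 [-])
[19] deliver 4→2 → ∅
[20] timeout(3) → ∅
[21] recover(3) → N3(foll b7 [-])
[22] deliver 3→0 → ∅
[23] deliver 3→2 → ∅
[24] crash(4) → N4(✗foll b11 [x])
[25] deliver 4→1 → ∅
[26] recover(4) → N4(foll b11 [x])
[27] propose(2,'s') → ∅
[28] deliver 0→4 → ∅
[29] propose(2,'w') → ∅
[30] deliver 2→1 → ∅
[31] deliver 1→2 → N2(foll b11 [x])
[32] deliver 2→0 → ∅

x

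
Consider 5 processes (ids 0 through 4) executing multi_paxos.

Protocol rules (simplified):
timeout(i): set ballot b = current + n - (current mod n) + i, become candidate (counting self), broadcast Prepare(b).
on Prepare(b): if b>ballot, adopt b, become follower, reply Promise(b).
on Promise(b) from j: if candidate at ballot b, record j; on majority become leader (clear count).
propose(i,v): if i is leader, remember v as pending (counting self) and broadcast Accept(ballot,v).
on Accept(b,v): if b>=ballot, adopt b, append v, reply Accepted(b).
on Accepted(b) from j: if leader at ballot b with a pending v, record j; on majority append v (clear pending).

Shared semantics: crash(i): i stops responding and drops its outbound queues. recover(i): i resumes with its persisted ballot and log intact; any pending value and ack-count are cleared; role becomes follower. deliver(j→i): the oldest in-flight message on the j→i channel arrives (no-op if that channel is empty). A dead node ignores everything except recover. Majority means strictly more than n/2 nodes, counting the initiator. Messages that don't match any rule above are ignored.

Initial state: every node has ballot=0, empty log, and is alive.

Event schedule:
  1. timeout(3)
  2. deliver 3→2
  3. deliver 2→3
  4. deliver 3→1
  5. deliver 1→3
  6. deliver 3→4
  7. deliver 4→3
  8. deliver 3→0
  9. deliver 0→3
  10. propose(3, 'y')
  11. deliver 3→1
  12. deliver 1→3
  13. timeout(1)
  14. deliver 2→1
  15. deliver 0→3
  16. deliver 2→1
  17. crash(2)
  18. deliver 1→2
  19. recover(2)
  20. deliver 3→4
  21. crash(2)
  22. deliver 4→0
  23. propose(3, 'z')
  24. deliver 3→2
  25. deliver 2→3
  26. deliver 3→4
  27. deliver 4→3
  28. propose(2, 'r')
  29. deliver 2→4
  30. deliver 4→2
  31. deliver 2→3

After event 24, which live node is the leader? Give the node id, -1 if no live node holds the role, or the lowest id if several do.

3

[1] timeout(3) → N3(cand b8 [-])
[2] deliver 3→2 → N2(foll b8 [-])
[3] deliver 2→3 → ∅
[4] deliver 3→1 → N1(foll b8 [-])
[5] deliver 1→3 → N3(lead b8 [-])
[6] deliver 3→4 → N4(foll b8 [-])
[7] deliver 4→3 → ∅
[8] deliver 3→0 → N0(foll b8 [-])
[9] deliver 0→3 → ∅
[10] propose(3,'y') → ∅
[11] deliver 3→1 → N1(foll b8 [y])
[12] deliver 1→3 → ∅
[13] timeout(1) → N1(cand b11 [y])
[14] deliver 2→1 → ∅
[15] deliver 0→3 → ∅
[16] deliver 2→1 → ∅
[17] crash(2) → N2(✗foll b8 [-])
[18] deliver 1→2 → ∅
[19] recover(2) → N2(foll b8 [-])
[20] deliver 3→4 → N4(foll b8 [y])
[21] crash(2) → N2(✗foll b8 [-])
[22] deliver 4→0 → ∅
[23] propose(3,'z') → ∅
[24] deliver 3→2 → ∅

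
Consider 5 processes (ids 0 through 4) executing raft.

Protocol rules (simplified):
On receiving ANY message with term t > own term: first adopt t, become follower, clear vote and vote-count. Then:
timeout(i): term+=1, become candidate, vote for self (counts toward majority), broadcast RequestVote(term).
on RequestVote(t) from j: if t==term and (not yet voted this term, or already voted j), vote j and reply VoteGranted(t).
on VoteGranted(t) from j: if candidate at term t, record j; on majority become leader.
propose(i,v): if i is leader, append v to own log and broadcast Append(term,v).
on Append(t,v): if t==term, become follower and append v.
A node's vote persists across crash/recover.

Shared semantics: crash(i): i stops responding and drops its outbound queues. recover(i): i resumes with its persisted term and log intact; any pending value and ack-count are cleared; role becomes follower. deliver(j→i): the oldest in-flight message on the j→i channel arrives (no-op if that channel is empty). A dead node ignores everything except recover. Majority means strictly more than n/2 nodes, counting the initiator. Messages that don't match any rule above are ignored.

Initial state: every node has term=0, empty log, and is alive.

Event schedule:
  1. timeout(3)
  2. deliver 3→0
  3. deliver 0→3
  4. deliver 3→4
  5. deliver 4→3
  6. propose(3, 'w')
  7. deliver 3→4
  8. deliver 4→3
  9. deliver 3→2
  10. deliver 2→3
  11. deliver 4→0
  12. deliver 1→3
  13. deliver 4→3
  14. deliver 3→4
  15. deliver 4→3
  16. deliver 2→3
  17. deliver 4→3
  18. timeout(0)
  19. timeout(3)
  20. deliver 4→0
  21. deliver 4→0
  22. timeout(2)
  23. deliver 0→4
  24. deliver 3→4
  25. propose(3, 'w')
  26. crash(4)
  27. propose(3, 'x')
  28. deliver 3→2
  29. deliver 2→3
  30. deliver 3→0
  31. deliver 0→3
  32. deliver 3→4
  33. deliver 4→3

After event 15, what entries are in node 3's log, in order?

w

step 1 timeout(3): 3={cand,t=1,log=-}
step 2 deliver 3→0: 0={foll,t=1,log=-}
step 3 deliver 0→3: —
step 4 deliver 3→4: 4={foll,t=1,log=-}
step 5 deliver 4→3: 3={lead,t=1,log=-}
step 6 propose(3,'w'): 3={lead,t=1,log=w}
step 7 deliver 3→4: 4={foll,t=1,log=w}
step 8 deliver 4→3: —
step 9 deliver 3→2: 2={foll,t=1,log=-}
step 10 deliver 2→3: —
step 11 deliver 4→0: —
step 12 deliver 1→3: —
step 13 deliver 4→3: —
step 14 deliver 3→4: —
step 15 deliver 4→3: —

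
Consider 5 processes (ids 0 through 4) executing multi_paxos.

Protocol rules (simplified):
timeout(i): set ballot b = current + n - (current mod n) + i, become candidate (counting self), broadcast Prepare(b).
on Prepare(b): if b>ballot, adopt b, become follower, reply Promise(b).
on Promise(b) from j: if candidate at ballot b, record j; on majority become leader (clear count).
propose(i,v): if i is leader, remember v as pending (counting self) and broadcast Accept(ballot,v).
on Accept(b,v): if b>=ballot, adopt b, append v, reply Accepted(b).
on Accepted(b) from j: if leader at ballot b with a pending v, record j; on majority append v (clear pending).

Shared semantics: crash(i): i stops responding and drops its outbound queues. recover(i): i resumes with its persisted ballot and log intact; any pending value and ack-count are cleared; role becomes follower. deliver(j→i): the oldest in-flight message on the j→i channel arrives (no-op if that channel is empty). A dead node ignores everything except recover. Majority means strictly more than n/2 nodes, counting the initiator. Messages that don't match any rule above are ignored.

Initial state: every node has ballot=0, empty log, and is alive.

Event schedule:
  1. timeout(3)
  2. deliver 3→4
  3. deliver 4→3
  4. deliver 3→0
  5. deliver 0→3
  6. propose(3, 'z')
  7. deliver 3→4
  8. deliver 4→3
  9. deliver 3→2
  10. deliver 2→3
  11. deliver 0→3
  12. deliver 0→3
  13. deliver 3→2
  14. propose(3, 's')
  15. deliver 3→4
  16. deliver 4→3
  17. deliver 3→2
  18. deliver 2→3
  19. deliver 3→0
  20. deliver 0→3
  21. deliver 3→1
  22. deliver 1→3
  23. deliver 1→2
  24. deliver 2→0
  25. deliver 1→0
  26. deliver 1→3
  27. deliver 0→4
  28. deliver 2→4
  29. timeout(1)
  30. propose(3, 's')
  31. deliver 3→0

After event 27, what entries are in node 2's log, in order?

1. timeout(3):  <3:cand b8 ->
2. deliver 3→4:  <4:foll b8 ->
3. deliver 4→3:  nop
4. deliver 3→0:  <0:foll b8 ->
5. deliver 0→3:  <3:lead b8 ->
6. propose(3,'z'):  nop
7. deliver 3→4:  <4:foll b8 z>
8. deliver 4→3:  nop
9. deliver 3→2:  <2:foll b8 ->
10. deliver 2→3:  nop
11. deliver 0→3:  nop
12. deliver 0→3:  nop
13. deliver 3→2:  <2:foll b8 z>
14. propose(3,'s'):  nop
15. deliver 3→4:  <4:foll b8 z,s>
16. deliver 4→3:  nop
17. deliver 3→2:  <2:foll b8 z,s>
18. deliver 2→3:  <3:lead b8 s>
19. deliver 3→0:  <0:foll b8 z>
20. deliver 0→3:  nop
21. deliver 3→1:  <1:foll b8 ->
22. deliver 1→3:  nop
23. deliver 1→2:  nop
24. deliver 2→0:  nop
25. deliver 1→0:  nop
26. deliver 1→3:  nop
27. deliver 0→4:  nop

z,s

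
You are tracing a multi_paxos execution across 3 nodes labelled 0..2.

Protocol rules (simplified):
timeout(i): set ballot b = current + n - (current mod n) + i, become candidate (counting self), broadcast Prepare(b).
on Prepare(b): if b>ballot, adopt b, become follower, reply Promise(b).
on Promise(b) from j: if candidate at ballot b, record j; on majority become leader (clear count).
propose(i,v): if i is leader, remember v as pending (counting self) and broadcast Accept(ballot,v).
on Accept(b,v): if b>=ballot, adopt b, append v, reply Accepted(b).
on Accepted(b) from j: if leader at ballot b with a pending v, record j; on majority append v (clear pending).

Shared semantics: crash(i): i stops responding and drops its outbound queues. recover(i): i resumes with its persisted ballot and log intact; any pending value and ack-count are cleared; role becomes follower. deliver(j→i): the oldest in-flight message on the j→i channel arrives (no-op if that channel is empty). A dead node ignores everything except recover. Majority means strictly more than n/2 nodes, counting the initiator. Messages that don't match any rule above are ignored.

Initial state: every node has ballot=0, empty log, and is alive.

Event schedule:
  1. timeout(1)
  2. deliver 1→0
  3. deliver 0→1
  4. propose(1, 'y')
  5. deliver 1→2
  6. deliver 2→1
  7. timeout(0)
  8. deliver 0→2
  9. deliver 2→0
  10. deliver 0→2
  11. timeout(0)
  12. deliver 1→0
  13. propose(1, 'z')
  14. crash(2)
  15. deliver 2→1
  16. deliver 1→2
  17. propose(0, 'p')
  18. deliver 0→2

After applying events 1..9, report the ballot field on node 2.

step 1 timeout(1): 1={cand,b=4,log=-}
step 2 deliver 1→0: 0={foll,b=4,log=-}
step 3 deliver 0→1: 1={lead,b=4,log=-}
step 4 propose(1,'y'): —
step 5 deliver 1→2: 2={foll,b=4,log=-}
step 6 deliver 2→1: —
step 7 timeout(0): 0={cand,b=6,log=-}
step 8 deliver 0→2: 2={foll,b=6,log=-}
step 9 deliver 2→0: 0={lead,b=6,log=-}

6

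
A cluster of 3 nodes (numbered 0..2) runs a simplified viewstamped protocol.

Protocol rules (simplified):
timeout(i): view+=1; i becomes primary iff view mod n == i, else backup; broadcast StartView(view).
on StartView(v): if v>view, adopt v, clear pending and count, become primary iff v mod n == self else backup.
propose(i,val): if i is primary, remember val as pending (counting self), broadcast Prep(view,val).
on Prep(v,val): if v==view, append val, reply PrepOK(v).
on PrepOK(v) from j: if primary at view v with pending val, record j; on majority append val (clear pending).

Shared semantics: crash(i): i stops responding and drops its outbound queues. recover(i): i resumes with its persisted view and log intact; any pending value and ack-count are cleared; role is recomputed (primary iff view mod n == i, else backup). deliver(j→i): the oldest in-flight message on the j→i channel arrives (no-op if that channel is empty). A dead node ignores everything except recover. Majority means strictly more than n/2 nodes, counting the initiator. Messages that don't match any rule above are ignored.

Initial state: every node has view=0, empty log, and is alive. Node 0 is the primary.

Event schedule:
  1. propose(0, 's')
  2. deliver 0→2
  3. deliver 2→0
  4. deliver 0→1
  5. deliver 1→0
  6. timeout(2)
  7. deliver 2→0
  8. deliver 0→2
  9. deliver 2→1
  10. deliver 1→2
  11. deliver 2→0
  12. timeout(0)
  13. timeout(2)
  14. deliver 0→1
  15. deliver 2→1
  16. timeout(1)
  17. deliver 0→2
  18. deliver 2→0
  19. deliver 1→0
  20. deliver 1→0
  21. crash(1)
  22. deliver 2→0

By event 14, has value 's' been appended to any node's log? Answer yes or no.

e1 propose(0,'s'): ·
e2 deliver 0→2: 2[back,v=0,s]
e3 deliver 2→0: 0[prim,v=0,s]
e4 deliver 0→1: 1[back,v=0,s]
e5 deliver 1→0: ·
e6 timeout(2): 2[back,v=1,s]
e7 deliver 2→0: 0[back,v=1,s]
e8 deliver 0→2: ·
e9 deliver 2→1: 1[prim,v=1,s]
e10 deliver 1→2: ·
e11 deliver 2→0: ·
e12 timeout(0): 0[back,v=2,s]
e13 timeout(2): 2[prim,v=2,s]
e14 deliver 0→1: 1[back,v=2,s]

yes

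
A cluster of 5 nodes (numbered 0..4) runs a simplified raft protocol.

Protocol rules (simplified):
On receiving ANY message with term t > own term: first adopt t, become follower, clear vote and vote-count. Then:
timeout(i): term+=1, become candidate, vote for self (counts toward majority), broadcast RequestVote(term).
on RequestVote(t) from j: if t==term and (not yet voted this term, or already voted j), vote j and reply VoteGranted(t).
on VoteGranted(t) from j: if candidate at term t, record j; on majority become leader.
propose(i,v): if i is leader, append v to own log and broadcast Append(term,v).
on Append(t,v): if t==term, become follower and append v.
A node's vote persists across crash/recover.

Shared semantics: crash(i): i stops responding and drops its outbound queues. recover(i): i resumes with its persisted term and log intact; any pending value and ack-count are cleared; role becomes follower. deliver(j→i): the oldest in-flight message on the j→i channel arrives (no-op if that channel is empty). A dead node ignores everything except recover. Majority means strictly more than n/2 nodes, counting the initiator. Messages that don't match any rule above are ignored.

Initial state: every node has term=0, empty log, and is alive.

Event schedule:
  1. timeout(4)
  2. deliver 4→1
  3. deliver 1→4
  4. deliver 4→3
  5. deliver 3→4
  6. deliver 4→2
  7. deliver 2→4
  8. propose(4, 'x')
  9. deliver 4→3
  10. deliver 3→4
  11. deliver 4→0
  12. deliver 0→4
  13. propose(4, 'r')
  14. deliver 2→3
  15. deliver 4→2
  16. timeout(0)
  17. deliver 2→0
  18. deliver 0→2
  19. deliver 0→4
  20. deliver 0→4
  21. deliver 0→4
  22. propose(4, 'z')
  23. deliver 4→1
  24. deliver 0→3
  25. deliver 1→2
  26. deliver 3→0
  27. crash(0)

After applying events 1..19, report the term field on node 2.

step 1 timeout(4): 4={cand,t=1,log=-}
step 2 deliver 4→1: 1={foll,t=1,log=-}
step 3 deliver 1→4: —
step 4 deliver 4→3: 3={foll,t=1,log=-}
step 5 deliver 3→4: 4={lead,t=1,log=-}
step 6 deliver 4→2: 2={foll,t=1,log=-}
step 7 deliver 2→4: —
step 8 propose(4,'x'): 4={lead,t=1,log=x}
step 9 deliver 4→3: 3={foll,t=1,log=x}
step 10 deliver 3→4: —
step 11 deliver 4→0: 0={foll,t=1,log=-}
step 12 deliver 0→4: —
step 13 propose(4,'r'): 4={lead,t=1,log=x,r}
step 14 deliver 2→3: —
step 15 deliver 4→2: 2={foll,t=1,log=x}
step 16 timeout(0): 0={cand,t=2,log=-}
step 17 deliver 2→0: —
step 18 deliver 0→2: 2={foll,t=2,log=x}
step 19 deliver 0→4: 4={foll,t=2,log=x,r}

2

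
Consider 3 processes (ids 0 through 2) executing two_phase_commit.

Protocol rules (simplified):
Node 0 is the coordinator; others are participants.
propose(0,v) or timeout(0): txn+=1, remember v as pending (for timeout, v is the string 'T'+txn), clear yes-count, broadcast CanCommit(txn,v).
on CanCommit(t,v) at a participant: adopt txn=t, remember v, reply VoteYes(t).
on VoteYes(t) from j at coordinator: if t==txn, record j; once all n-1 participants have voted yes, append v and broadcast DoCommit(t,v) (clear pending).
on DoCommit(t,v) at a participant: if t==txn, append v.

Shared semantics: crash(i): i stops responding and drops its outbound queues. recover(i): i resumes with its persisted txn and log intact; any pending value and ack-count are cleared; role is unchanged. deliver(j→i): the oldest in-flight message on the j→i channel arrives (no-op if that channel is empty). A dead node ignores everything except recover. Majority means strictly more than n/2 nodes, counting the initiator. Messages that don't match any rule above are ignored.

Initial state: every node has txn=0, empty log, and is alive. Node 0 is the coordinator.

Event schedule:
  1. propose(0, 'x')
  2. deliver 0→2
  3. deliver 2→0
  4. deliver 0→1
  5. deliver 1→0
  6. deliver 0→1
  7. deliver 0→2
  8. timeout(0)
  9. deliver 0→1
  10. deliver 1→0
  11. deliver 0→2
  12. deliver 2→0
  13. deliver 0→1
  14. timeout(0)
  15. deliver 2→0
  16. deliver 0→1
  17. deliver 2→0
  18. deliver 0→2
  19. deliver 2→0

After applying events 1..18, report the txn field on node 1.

3

step 1 propose(0,'x'): 0={coor,t=1,log=-}
step 2 deliver 0→2: 2={part,t=1,log=-}
step 3 deliver 2→0: —
step 4 deliver 0→1: 1={part,t=1,log=-}
step 5 deliver 1→0: 0={coor,t=1,log=x}
step 6 deliver 0→1: 1={part,t=1,log=x}
step 7 deliver 0→2: 2={part,t=1,log=x}
step 8 timeout(0): 0={coor,t=2,log=x}
step 9 deliver 0→1: 1={part,t=2,log=x}
step 10 deliver 1→0: —
step 11 deliver 0→2: 2={part,t=2,log=x}
step 12 deliver 2→0: 0={coor,t=2,log=x,T2}
step 13 deliver 0→1: 1={part,t=2,log=x,T2}
step 14 timeout(0): 0={coor,t=3,log=x,T2}
step 15 deliver 2→0: —
step 16 deliver 0→1: 1={part,t=3,log=x,T2}
step 17 deliver 2→0: —
step 18 deliver 0→2: 2={part,t=2,log=x,T2}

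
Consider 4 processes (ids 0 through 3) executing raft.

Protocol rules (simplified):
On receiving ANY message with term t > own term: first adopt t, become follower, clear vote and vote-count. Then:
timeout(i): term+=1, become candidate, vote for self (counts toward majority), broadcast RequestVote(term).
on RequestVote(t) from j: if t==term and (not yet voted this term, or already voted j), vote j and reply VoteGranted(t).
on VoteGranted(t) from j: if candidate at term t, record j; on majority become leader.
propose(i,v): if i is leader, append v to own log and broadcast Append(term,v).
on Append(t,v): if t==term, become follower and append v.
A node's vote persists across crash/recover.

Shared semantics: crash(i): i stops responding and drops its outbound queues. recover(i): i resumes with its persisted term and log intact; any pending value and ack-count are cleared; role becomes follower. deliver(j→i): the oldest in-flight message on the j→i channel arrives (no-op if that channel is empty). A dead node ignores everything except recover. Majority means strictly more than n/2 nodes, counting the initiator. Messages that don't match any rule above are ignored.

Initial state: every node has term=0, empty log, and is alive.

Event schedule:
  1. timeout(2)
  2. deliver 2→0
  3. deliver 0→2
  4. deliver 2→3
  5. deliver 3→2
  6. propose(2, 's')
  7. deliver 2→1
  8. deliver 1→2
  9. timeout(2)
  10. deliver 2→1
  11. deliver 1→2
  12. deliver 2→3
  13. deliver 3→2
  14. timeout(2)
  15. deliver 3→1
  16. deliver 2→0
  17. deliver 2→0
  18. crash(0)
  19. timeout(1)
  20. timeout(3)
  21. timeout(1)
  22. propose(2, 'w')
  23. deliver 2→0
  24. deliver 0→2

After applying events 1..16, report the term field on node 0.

[1] timeout(2) → N2(cand t1 [-])
[2] deliver 2→0 → N0(foll t1 [-])
[3] deliver 0→2 → ∅
[4] deliver 2→3 → N3(foll t1 [-])
[5] deliver 3→2 → N2(lead t1 [-])
[6] propose(2,'s') → N2(lead t1 [s])
[7] deliver 2→1 → N1(foll t1 [-])
[8] deliver 1→2 → ∅
[9] timeout(2) → N2(cand t2 [s])
[10] deliver 2→1 → N1(foll t1 [s])
[11] deliver 1→2 → ∅
[12] deliver 2→3 → N3(foll t1 [s])
[13] deliver 3→2 → ∅
[14] timeout(2) → N2(cand t3 [s])
[15] deliver 3→1 → ∅
[16] deliver 2→0 → N0(foll t1 [s])

1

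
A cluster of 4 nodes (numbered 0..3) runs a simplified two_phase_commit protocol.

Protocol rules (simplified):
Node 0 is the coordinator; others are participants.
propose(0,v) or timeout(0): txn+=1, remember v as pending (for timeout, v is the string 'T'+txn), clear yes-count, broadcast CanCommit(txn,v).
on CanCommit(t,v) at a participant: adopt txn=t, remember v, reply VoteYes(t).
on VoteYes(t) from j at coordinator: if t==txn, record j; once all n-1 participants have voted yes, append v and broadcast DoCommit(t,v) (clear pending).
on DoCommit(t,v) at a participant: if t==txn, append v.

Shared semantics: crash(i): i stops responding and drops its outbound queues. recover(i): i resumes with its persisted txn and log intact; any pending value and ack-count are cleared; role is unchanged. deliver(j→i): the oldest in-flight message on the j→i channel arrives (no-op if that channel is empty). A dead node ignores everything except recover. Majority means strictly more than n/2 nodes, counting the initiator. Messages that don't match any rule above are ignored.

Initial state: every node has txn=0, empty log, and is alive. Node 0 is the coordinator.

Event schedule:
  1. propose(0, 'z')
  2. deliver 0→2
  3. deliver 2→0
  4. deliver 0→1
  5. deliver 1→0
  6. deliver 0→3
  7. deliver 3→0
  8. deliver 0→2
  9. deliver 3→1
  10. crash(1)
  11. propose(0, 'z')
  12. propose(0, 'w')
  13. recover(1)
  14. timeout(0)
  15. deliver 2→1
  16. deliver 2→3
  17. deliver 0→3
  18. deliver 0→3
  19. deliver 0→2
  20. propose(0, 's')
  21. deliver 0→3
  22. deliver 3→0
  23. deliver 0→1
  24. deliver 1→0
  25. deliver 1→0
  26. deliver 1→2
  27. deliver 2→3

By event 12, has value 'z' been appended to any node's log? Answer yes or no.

yes

[1] propose(0,'z') → N0(coor t1 [-])
[2] deliver 0→2 → N2(part t1 [-])
[3] deliver 2→0 → ∅
[4] deliver 0→1 → N1(part t1 [-])
[5] deliver 1→0 → ∅
[6] deliver 0→3 → N3(part t1 [-])
[7] deliver 3→0 → N0(coor t1 [z])
[8] deliver 0→2 → N2(part t1 [z])
[9] deliver 3→1 → ∅
[10] crash(1) → N1(✗part t1 [-])
[11] propose(0,'z') → N0(coor t2 [z])
[12] propose(0,'w') → N0(coor t3 [z])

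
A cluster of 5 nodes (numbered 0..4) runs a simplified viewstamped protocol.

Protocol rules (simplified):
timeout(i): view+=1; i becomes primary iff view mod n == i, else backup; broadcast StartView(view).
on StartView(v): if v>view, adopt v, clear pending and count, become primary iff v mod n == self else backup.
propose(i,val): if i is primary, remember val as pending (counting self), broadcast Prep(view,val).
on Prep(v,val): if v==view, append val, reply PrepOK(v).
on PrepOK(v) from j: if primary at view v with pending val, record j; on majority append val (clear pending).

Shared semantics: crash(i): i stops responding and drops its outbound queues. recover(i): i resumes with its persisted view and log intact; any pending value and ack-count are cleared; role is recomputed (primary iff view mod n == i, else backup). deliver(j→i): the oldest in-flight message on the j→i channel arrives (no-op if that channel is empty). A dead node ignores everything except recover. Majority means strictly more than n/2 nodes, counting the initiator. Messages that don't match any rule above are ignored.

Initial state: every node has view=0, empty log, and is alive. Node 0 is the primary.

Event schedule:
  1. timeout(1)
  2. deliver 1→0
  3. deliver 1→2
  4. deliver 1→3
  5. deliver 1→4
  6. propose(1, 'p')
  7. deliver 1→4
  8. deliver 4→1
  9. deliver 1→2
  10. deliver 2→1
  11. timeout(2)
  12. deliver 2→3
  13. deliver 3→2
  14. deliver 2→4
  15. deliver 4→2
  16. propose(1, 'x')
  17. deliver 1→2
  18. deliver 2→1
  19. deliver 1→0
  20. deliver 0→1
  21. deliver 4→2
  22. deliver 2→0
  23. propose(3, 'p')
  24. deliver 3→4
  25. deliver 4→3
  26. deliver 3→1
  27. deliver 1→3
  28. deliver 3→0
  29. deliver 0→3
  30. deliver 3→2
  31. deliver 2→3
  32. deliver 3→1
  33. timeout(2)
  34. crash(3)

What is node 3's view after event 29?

2

[1] timeout(1) → N1(prim v1 [-])
[2] deliver 1→0 → N0(back v1 [-])
[3] deliver 1→2 → N2(back v1 [-])
[4] deliver 1→3 → N3(back v1 [-])
[5] deliver 1→4 → N4(back v1 [-])
[6] propose(1,'p') → ∅
[7] deliver 1→4 → N4(back v1 [p])
[8] deliver 4→1 → ∅
[9] deliver 1→2 → N2(back v1 [p])
[10] deliver 2→1 → N1(prim v1 [p])
[11] timeout(2) → N2(prim v2 [p])
[12] deliver 2→3 → N3(back v2 [-])
[13] deliver 3→2 → ∅
[14] deliver 2→4 → N4(back v2 [p])
[15] deliver 4→2 → ∅
[16] propose(1,'x') → ∅
[17] deliver 1→2 → ∅
[18] deliver 2→1 → N1(back v2 [p])
[19] deliver 1→0 → N0(back v1 [p])
[20] deliver 0→1 → ∅
[21] deliver 4→2 → ∅
[22] deliver 2→0 → N0(back v2 [p])
[23] propose(3,'p') → ∅
[24] deliver 3→4 → ∅
[25] deliver 4→3 → ∅
[26] deliver 3→1 → ∅
[27] deliver 1→3 → ∅
[28] deliver 3→0 → ∅
[29] deliver 0→3 → ∅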